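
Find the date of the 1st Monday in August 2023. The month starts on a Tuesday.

August 2023 begins on a Tuesday, so the first Monday is August 7 (6 days later).

2023-08-07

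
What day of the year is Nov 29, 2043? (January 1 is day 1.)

Days in months before Nov: 31 + 28 + 31 + 30 + 31 + 30 + 31 + 31 + 30 + 31 = 304.
Plus 29 days into Nov → day 333.

333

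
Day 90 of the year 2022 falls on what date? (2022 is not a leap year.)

January has 31 days (90 − 31 = 59 remain).
February has 28 days (59 − 28 = 31 remain).
31 into March → March 31.

March 31, 2022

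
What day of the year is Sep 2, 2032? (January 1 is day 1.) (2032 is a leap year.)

Days in months before Sep: 31 + 29 + 31 + 30 + 31 + 30 + 31 + 31 = 244.
Plus 2 days into Sep → day 246.

246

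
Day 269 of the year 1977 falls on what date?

January has 31 days (269 − 31 = 238 remain).
February has 28 days (238 − 28 = 210 remain).
March has 31 days (210 − 31 = 179 remain).
April has 30 days (179 − 30 = 149 remain).
May has 31 days (149 − 31 = 118 remain).
June has 30 days (118 − 30 = 88 remain).
July has 31 days (88 − 31 = 57 remain).
August has 31 days (57 − 31 = 26 remain).
26 into September → September 26.

September 26, 1977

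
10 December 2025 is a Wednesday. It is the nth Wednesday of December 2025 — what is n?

2nd

Day 10 falls in week ⌈10/7⌉ of the month.
Days 1–7 hold the 1st Wednesday, 8–14 the 2nd, 15–21 the 3rd, 22–28 the 4th, 29–31 the 5th.
10 is in the range for the 2nd.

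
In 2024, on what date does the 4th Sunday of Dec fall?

Dec 22, 2024

Dec 2024 begins on a Sunday, so the first Sunday is Dec 1.
The 4th Sunday is 3 weeks later: 1 + 21 = 22.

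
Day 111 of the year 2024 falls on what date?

January has 31 days (111 − 31 = 80 remain).
February has 29 days (80 − 29 = 51 remain).
March has 31 days (51 − 31 = 20 remain).
20 into April → April 20.

April 20, 2024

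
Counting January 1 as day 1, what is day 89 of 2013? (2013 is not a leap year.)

January has 31 days (89 − 31 = 58 remain).
February has 28 days (58 − 28 = 30 remain).
30 into March → March 30.

March 30, 2013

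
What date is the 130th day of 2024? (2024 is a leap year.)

9 May 2024

January has 31 days (130 − 31 = 99 remain).
February has 29 days (99 − 29 = 70 remain).
March has 31 days (70 − 31 = 39 remain).
April has 30 days (39 − 30 = 9 remain).
9 into May → May 9.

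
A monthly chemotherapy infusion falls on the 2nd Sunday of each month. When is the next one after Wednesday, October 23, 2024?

October 2024 starts on a Tuesday; its first Sunday is the 6th, so the 2nd Sunday is the 13th — October 13, 2024.
That is not after October 23, 2024, so look at November 2024.
November 2024 starts on a Friday; its first Sunday is the 3rd, so the 2nd Sunday is the 10th — November 10, 2024.

November 10, 2024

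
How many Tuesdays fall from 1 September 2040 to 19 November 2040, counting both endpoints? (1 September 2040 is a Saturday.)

11

1 September 2040 is a Saturday; the first Tuesday on or after it is 4 September 2040 (3 days later).
From 4 September 2040 to 19 November 2040: 26 + 31 + 19 = 76 days (rest of September, October, November).
76 ÷ 7 = 10 full weeks with remainder 6, so 10 more Tuesdays after the first → 11.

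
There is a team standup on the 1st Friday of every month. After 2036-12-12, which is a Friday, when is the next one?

2037-01-02

December 2036 starts on a Monday, so its 1st Friday is 2036-12-05 (4 days in).
That is not after 2036-12-12, so look at January 2037.
January 2037 starts on a Thursday, so its 1st Friday is 2037-01-02 (1 day in).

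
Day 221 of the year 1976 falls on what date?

January has 31 days (221 − 31 = 190 remain).
February has 29 days (190 − 29 = 161 remain).
March has 31 days (161 − 31 = 130 remain).
April has 30 days (130 − 30 = 100 remain).
May has 31 days (100 − 31 = 69 remain).
June has 30 days (69 − 30 = 39 remain).
July has 31 days (39 − 31 = 8 remain).
8 into August → August 8.

August 8, 1976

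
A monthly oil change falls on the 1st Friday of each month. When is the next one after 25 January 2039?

4 February 2039

January 2039 starts on a Saturday, so its 1st Friday is 7 January 2039 (6 days in).
That is not after 25 January 2039, so look at February 2039.
February 2039 starts on a Tuesday, so its 1st Friday is 4 February 2039 (3 days in).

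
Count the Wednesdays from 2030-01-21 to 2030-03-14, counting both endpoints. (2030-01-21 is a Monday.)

2030-01-21 is a Monday; the first Wednesday on or after it is 2030-01-23 (2 days later).
From 2030-01-23 to 2030-03-14: 8 + 28 + 14 = 50 days (rest of January, February, March).
50 ÷ 7 = 7 full weeks with remainder 1, so 7 more Wednesdays after the first → 8.

8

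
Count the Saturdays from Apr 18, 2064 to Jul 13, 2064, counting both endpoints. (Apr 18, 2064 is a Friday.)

13

Apr 18, 2064 is a Friday; the first Saturday on or after it is Apr 19, 2064 (1 day later).
From Apr 19, 2064 to Jul 13, 2064: 11 + 31 + 30 + 13 = 85 days (rest of Apr, May, Jun, Jul).
85 ÷ 7 = 12 full weeks with remainder 1, so 12 more Saturdays after the first → 13.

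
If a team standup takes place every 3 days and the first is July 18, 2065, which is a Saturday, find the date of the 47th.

December 3, 2065

The 47th occurrence is 46 intervals after the first: 46 × 3 = 138 days after July 18, 2065.
July has 31 days — 13 days to the end of July leaves 125.
August has 31 days (94 left).
September has 30 days (64 left).
October has 31 days (33 left).
November has 30 days (3 left).
3 days into December → December 3, 2065.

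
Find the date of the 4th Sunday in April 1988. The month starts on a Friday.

April 1988 begins on a Friday, so the first Sunday is April 3 (2 days later).
The 4th Sunday is 3 weeks later: 3 + 21 = 24.

April 24, 1988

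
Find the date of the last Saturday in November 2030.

November 2030 begins on a Friday, so the first Saturday is November 2 (1 day later).
November 2030 has 30 days. Adding weeks: 2, 9, 16, 23, 30 — the last one ≤ 30 is the 30th.

30 November 2030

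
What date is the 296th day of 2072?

October 22, 2072

January has 31 days (296 − 31 = 265 remain).
February has 29 days (265 − 29 = 236 remain).
March has 31 days (236 − 31 = 205 remain).
April has 30 days (205 − 30 = 175 remain).
May has 31 days (175 − 31 = 144 remain).
June has 30 days (144 − 30 = 114 remain).
July has 31 days (114 − 31 = 83 remain).
August has 31 days (83 − 31 = 52 remain).
September has 30 days (52 − 30 = 22 remain).
22 into October → October 22.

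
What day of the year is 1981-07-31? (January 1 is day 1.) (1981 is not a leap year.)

212

Days in months before July: 31 + 28 + 31 + 30 + 31 + 30 = 181.
Plus 31 days into July → day 212.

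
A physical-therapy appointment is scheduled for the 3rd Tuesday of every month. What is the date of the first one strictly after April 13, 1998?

April 1998 starts on a Wednesday; its first Tuesday is the 7th, so the 3rd Tuesday is the 21st — April 21, 1998.
April 21, 1998 is after April 13, 1998, so that is the next one.

April 21, 1998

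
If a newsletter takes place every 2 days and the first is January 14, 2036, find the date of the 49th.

The 49th occurrence is 48 intervals after the first: 48 × 2 = 96 days after January 14, 2036.
January has 31 days — 17 days to the end of January leaves 79.
February has 29 days (50 left).
March has 31 days (19 left).
19 days into April → April 19, 2036.

April 19, 2036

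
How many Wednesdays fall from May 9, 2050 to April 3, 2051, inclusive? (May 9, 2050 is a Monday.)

47

May 9, 2050 is a Monday; the first Wednesday on or after it is May 11, 2050 (2 days later).
From May 11, 2050 to April 3, 2051: 234 + 93 = 327 days (rest of 2050, to April 3, 2051 in 2051).
327 ÷ 7 = 46 full weeks with remainder 5, so 46 more Wednesdays after the first → 47.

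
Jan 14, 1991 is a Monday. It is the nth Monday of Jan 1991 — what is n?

2nd

Day 14 falls in week ⌈14/7⌉ of the month.
Days 1–7 hold the 1st Monday, 8–14 the 2nd, 15–21 the 3rd, 22–28 the 4th, 29–31 the 5th.
14 is in the range for the 2nd.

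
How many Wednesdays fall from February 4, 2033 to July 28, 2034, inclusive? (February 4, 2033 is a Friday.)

February 4, 2033 is a Friday; the first Wednesday on or after it is February 9, 2033 (5 days later).
From February 9, 2033 to July 28, 2034: 325 + 209 = 534 days (rest of 2033, to July 28, 2034 in 2034).
534 ÷ 7 = 76 full weeks with remainder 2, so 76 more Wednesdays after the first → 77.

77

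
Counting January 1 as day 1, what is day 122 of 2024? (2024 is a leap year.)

January has 31 days (122 − 31 = 91 remain).
February has 29 days (91 − 29 = 62 remain).
March has 31 days (62 − 31 = 31 remain).
April has 30 days (31 − 30 = 1 remain).
1 into May → May 1.

May 1, 2024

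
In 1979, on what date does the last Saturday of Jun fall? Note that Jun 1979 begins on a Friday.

Jun 30, 1979

Jun 1979 begins on a Friday, so the first Saturday is Jun 2 (1 day later).
Jun 1979 has 30 days. Adding weeks: 2, 9, 16, 23, 30 — the last one ≤ 30 is the 30th.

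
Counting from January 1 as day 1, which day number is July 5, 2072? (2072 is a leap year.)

Days in months before July: 31 + 29 + 31 + 30 + 31 + 30 = 182.
Plus 5 days into July → day 187.

187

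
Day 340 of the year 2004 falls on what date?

January has 31 days (340 − 31 = 309 remain).
February has 29 days (309 − 29 = 280 remain).
March has 31 days (280 − 31 = 249 remain).
April has 30 days (249 − 30 = 219 remain).
May has 31 days (219 − 31 = 188 remain).
June has 30 days (188 − 30 = 158 remain).
July has 31 days (158 − 31 = 127 remain).
August has 31 days (127 − 31 = 96 remain).
September has 30 days (96 − 30 = 66 remain).
October has 31 days (66 − 31 = 35 remain).
November has 30 days (35 − 30 = 5 remain).
5 into December → December 5.

5 December 2004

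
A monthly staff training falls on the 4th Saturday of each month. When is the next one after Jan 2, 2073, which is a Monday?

Jan 28, 2073

Jan 2073 starts on a Sunday; its first Saturday is the 7th, so the 4th Saturday is the 28th — Jan 28, 2073.
Jan 28, 2073 is after Jan 2, 2073, so that is the next one.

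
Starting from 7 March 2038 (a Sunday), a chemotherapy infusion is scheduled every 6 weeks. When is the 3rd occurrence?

The 3rd occurrence is 2 intervals after the first: 2 × 42 = 84 days after 7 March 2038.
March has 31 days — 24 days to the end of March leaves 60.
April has 30 days (30 left).
30 days into May → 30 May 2038.

30 May 2038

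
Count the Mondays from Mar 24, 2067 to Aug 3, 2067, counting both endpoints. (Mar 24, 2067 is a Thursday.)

19

Mar 24, 2067 is a Thursday; the first Monday on or after it is Mar 28, 2067 (4 days later).
From Mar 28, 2067 to Aug 3, 2067: 3 + 30 + 31 + 30 + 31 + 3 = 128 days (rest of Mar, Apr, May, Jun, Jul, Aug).
128 ÷ 7 = 18 full weeks with remainder 2, so 18 more Mondays after the first → 19.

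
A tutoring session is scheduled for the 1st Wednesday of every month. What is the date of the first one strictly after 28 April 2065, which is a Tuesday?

6 May 2065

April 2065 starts on a Wednesday, so its 1st Wednesday is 1 April 2065.
That is not after 28 April 2065, so look at May 2065.
May 2065 starts on a Friday, so its 1st Wednesday is 6 May 2065 (5 days in).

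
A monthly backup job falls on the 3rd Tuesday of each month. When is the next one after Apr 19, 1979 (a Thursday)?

May 15, 1979

Apr 1979 starts on a Sunday; its first Tuesday is the 3rd, so the 3rd Tuesday is the 17th — Apr 17, 1979.
That is not after Apr 19, 1979, so look at May 1979.
May 1979 starts on a Tuesday; its first Tuesday is the 1st, so the 3rd Tuesday is the 15th — May 15, 1979.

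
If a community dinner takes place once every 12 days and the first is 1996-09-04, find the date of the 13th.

1997-01-26

The 13th occurrence is 12 intervals after the first: 12 × 12 = 144 days after 1996-09-04.
September has 30 days — 26 days to the end of September leaves 118.
October has 31 days (87 left).
November has 30 days (57 left).
December has 31 days (26 left).
26 days into January → 1997-01-26.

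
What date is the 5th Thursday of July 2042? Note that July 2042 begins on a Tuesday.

July 2042 begins on a Tuesday, so the first Thursday is July 3 (2 days later).
The 5th Thursday is 4 weeks later: 3 + 28 = 31.

31 July 2042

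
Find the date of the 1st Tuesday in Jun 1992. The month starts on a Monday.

Jun 2, 1992

Jun 1992 begins on a Monday, so the first Tuesday is Jun 2 (1 day later).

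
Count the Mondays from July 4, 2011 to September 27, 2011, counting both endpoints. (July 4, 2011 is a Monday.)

13

July 4, 2011 is a Monday; the first Monday on or after it is July 4, 2011.
From July 4, 2011 to September 27, 2011: 27 + 31 + 27 = 85 days (rest of July, August, September).
85 ÷ 7 = 12 full weeks with remainder 1, so 12 more Mondays after the first → 13.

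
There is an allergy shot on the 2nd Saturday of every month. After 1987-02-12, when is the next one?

1987-02-14

February 1987 starts on a Sunday; its first Saturday is the 7th, so the 2nd Saturday is the 14th — 1987-02-14.
1987-02-14 is after 1987-02-12, so that is the next one.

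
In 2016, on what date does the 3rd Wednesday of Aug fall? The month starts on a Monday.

Aug 2016 begins on a Monday, so the first Wednesday is Aug 3 (2 days later).
The 3rd Wednesday is 2 weeks later: 3 + 14 = 17.

Aug 17, 2016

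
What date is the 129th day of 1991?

January has 31 days (129 − 31 = 98 remain).
February has 28 days (98 − 28 = 70 remain).
March has 31 days (70 − 31 = 39 remain).
April has 30 days (39 − 30 = 9 remain).
9 into May → May 9.

1991-05-09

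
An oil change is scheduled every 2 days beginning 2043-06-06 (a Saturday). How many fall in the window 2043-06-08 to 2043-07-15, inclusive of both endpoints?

Occurrences land 2·i days after 2043-06-06 for i = 0, 1, 2, …
2043-06-08 is 2 days after the start; 2 ÷ 2 = 1 remainder 0. First occurrence in the window: #2 on 2043-06-08 (1×2 = 2 days in).
2043-07-15 is 39 days after the start; 39 ÷ 2 = 19 remainder 1. Last occurrence in the window: #20 on 2043-07-14.
Occurrences #2 through #20: 19 in total.

19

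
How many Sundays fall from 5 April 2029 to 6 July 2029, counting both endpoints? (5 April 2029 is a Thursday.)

13

5 April 2029 is a Thursday; the first Sunday on or after it is 8 April 2029 (3 days later).
From 8 April 2029 to 6 July 2029: 22 + 31 + 30 + 6 = 89 days (rest of April, May, June, July).
89 ÷ 7 = 12 full weeks with remainder 5, so 12 more Sundays after the first → 13.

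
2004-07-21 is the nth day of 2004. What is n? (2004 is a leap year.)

Days in months before July: 31 + 29 + 31 + 30 + 31 + 30 = 182.
Plus 21 days into July → day 203.

203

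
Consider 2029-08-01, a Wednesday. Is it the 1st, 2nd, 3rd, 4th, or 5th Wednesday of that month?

1st

Day 1 falls in week ⌈1/7⌉ of the month.
Days 1–7 hold the 1st Wednesday, 8–14 the 2nd, 15–21 the 3rd, 22–28 the 4th, 29–31 the 5th.
1 is in the range for the 1st.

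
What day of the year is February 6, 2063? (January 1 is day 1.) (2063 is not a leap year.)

37

Days in months before February: 31 = 31.
Plus 6 days into February → day 37.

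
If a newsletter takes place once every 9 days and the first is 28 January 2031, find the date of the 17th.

21 June 2031

The 17th occurrence is 16 intervals after the first: 16 × 9 = 144 days after 28 January 2031.
January has 31 days — 3 days to the end of January leaves 141.
February has 28 days (113 left).
March has 31 days (82 left).
April has 30 days (52 left).
May has 31 days (21 left).
21 days into June → 21 June 2031.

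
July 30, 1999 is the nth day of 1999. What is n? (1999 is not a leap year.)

211

Days in months before July: 31 + 28 + 31 + 30 + 31 + 30 = 181.
Plus 30 days into July → day 211.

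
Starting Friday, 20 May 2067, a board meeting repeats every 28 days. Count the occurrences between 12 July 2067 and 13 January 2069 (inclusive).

Occurrences land 28·i days after 20 May 2067 for i = 0, 1, 2, …
12 July 2067 is 53 days after the start; 53 ÷ 28 = 1 remainder 25; since the remainder is 25, round up to i = 2. First occurrence in the window: #3 on 15 July 2067 (2×28 = 56 days in).
13 January 2069 is 604 days after the start; 604 ÷ 28 = 21 remainder 16. Last occurrence in the window: #22 on 28 December 2068.
Occurrences #3 through #22: 20 in total.

20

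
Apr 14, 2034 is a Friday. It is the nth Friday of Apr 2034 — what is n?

Day 14 falls in week ⌈14/7⌉ of the month.
Days 1–7 hold the 1st Friday, 8–14 the 2nd, 15–21 the 3rd, 22–28 the 4th, 29–31 the 5th.
14 is in the range for the 2nd.

2nd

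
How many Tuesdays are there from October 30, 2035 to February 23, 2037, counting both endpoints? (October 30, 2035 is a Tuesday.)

69

October 30, 2035 is a Tuesday; the first Tuesday on or after it is October 30, 2035.
From October 30, 2035 to February 23, 2037: 62 + 366 + 54 = 482 days (rest of 2035, 2036, to February 23, 2037 in 2037).
482 ÷ 7 = 68 full weeks with remainder 6, so 68 more Tuesdays after the first → 69.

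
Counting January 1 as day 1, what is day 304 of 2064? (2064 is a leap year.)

January has 31 days (304 − 31 = 273 remain).
February has 29 days (273 − 29 = 244 remain).
March has 31 days (244 − 31 = 213 remain).
April has 30 days (213 − 30 = 183 remain).
May has 31 days (183 − 31 = 152 remain).
June has 30 days (152 − 30 = 122 remain).
July has 31 days (122 − 31 = 91 remain).
August has 31 days (91 − 31 = 60 remain).
September has 30 days (60 − 30 = 30 remain).
30 into October → October 30.

30 October 2064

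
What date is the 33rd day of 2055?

2055-02-02

January has 31 days (33 − 31 = 2 remain).
2 into February → February 2.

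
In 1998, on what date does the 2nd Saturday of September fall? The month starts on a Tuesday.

September 12, 1998

September 1998 begins on a Tuesday, so the first Saturday is September 5 (4 days later).
The 2nd Saturday is 1 weeks later: 5 + 7 = 12.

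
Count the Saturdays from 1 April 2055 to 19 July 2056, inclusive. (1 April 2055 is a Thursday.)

1 April 2055 is a Thursday; the first Saturday on or after it is 3 April 2055 (2 days later).
From 3 April 2055 to 19 July 2056: 272 + 201 = 473 days (rest of 2055, to 19 July 2056 in 2056).
473 ÷ 7 = 67 full weeks with remainder 4, so 67 more Saturdays after the first → 68.

68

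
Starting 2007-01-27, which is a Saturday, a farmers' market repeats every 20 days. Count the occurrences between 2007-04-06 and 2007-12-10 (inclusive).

12

Occurrences land 20·i days after 2007-01-27 for i = 0, 1, 2, …
2007-04-06 is 69 days after the start; 69 ÷ 20 = 3 remainder 9; since the remainder is 9, round up to i = 4. First occurrence in the window: #5 on 2007-04-17 (4×20 = 80 days in).
2007-12-10 is 317 days after the start; 317 ÷ 20 = 15 remainder 17. Last occurrence in the window: #16 on 2007-11-23.
Occurrences #5 through #16: 12 in total.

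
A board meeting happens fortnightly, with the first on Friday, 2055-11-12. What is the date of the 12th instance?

2056-04-14

The 12th occurrence is 11 intervals after the first: 11 × 14 = 154 days after 2055-11-12.
November has 30 days — 18 days to the end of November leaves 136.
December has 31 days (105 left).
January has 31 days (74 left).
February has 29 days (45 left).
March has 31 days (14 left).
14 days into April → 2056-04-14.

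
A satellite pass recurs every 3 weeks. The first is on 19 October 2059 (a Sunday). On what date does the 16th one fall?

29 August 2060

The 16th occurrence is 15 intervals after the first: 15 × 21 = 315 days after 19 October 2059.
October has 31 days — 12 days to the end of October leaves 303.
November has 30 days (273 left).
December has 31 days (242 left).
January has 31 days (211 left).
February has 29 days (182 left).
March has 31 days (151 left).
April has 30 days (121 left).
May has 31 days (90 left).
June has 30 days (60 left).
July has 31 days (29 left).
29 days into August → 29 August 2060.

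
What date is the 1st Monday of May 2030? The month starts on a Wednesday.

2030-05-06

May 2030 begins on a Wednesday, so the first Monday is May 6 (5 days later).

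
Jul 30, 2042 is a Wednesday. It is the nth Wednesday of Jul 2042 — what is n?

Day 30 falls in week ⌈30/7⌉ of the month.
Days 1–7 hold the 1st Wednesday, 8–14 the 2nd, 15–21 the 3rd, 22–28 the 4th, 29–31 the 5th.
30 is in the range for the 5th.

5th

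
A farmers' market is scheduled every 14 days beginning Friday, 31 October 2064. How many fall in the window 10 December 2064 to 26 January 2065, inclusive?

4

Occurrences land 14·i days after 31 October 2064 for i = 0, 1, 2, …
10 December 2064 is 40 days after the start; 40 ÷ 14 = 2 remainder 12; since the remainder is 12, round up to i = 3. First occurrence in the window: #4 on 12 December 2064 (3×14 = 42 days in).
26 January 2065 is 87 days after the start; 87 ÷ 14 = 6 remainder 3. Last occurrence in the window: #7 on 23 January 2065.
Occurrences #4 through #7: 4 in total.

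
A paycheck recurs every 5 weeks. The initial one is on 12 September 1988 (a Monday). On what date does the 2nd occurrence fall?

17 October 1988

The 2nd occurrence is 1 interval after the first: 1 × 35 = 35 days after 12 September 1988.
September has 30 days — 18 days to the end of September leaves 17.
17 days into October → 17 October 1988.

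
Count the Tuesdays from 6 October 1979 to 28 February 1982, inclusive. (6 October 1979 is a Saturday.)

125

6 October 1979 is a Saturday; the first Tuesday on or after it is 9 October 1979 (3 days later).
From 9 October 1979 to 28 February 1982: 83 + 366 + 365 + 59 = 873 days (rest of 1979, 1980, 1981, to 28 February 1982 in 1982).
873 ÷ 7 = 124 full weeks with remainder 5, so 124 more Tuesdays after the first → 125.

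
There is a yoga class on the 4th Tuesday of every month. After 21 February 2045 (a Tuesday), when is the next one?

28 February 2045

February 2045 starts on a Wednesday; its first Tuesday is the 7th, so the 4th Tuesday is the 28th — 28 February 2045.
28 February 2045 is after 21 February 2045, so that is the next one.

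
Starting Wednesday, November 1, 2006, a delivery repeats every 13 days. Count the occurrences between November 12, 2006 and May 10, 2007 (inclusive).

Occurrences land 13·i days after November 1, 2006 for i = 0, 1, 2, …
November 12, 2006 is 11 days after the start; 11 ÷ 13 = 0 remainder 11; since the remainder is 11, round up to i = 1. First occurrence in the window: #2 on November 14, 2006 (1×13 = 13 days in).
May 10, 2007 is 190 days after the start; 190 ÷ 13 = 14 remainder 8. Last occurrence in the window: #15 on May 2, 2007.
Occurrences #2 through #15: 14 in total.

14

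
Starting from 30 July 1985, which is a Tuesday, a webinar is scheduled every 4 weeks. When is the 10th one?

The 10th occurrence is 9 intervals after the first: 9 × 28 = 252 days after 30 July 1985.
July has 31 days — 1 day to the end of July leaves 251.
August has 31 days (220 left).
September has 30 days (190 left).
October has 31 days (159 left).
November has 30 days (129 left).
December has 31 days (98 left).
January has 31 days (67 left).
February has 28 days (39 left).
March has 31 days (8 left).
8 days into April → 8 April 1986.

8 April 1986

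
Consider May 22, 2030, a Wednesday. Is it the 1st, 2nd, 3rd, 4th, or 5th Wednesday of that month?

4th

Day 22 falls in week ⌈22/7⌉ of the month.
Days 1–7 hold the 1st Wednesday, 8–14 the 2nd, 15–21 the 3rd, 22–28 the 4th, 29–31 the 5th.
22 is in the range for the 4th.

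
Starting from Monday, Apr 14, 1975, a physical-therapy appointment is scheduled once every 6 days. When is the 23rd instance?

Aug 24, 1975

The 23rd occurrence is 22 intervals after the first: 22 × 6 = 132 days after Apr 14, 1975.
Apr has 30 days — 16 days to the end of Apr leaves 116.
May has 31 days (85 left).
Jun has 30 days (55 left).
Jul has 31 days (24 left).
24 days into Aug → Aug 24, 1975.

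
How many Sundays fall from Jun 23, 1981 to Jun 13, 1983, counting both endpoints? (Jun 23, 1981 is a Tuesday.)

Jun 23, 1981 is a Tuesday; the first Sunday on or after it is Jun 28, 1981 (5 days later).
From Jun 28, 1981 to Jun 13, 1983: 186 + 365 + 164 = 715 days (rest of 1981, 1982, to Jun 13, 1983 in 1983).
715 ÷ 7 = 102 full weeks with remainder 1, so 102 more Sundays after the first → 103.

103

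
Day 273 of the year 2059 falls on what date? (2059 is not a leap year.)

30 September 2059

January has 31 days (273 − 31 = 242 remain).
February has 28 days (242 − 28 = 214 remain).
March has 31 days (214 − 31 = 183 remain).
April has 30 days (183 − 30 = 153 remain).
May has 31 days (153 − 31 = 122 remain).
June has 30 days (122 − 30 = 92 remain).
July has 31 days (92 − 31 = 61 remain).
August has 31 days (61 − 31 = 30 remain).
30 into September → September 30.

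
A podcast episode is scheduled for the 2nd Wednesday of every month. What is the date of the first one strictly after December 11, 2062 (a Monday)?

December 13, 2062

December 2062 starts on a Friday; its first Wednesday is the 6th, so the 2nd Wednesday is the 13th — December 13, 2062.
December 13, 2062 is after December 11, 2062, so that is the next one.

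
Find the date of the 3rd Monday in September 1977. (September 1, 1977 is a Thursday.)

1977-09-19

September 1977 begins on a Thursday, so the first Monday is September 5 (4 days later).
The 3rd Monday is 2 weeks later: 5 + 14 = 19.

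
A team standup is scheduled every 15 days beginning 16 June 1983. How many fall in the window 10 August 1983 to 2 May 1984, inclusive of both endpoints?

Occurrences land 15·i days after 16 June 1983 for i = 0, 1, 2, …
10 August 1983 is 55 days after the start; 55 ÷ 15 = 3 remainder 10; since the remainder is 10, round up to i = 4. First occurrence in the window: #5 on 15 August 1983 (4×15 = 60 days in).
2 May 1984 is 321 days after the start; 321 ÷ 15 = 21 remainder 6. Last occurrence in the window: #22 on 26 April 1984.
Occurrences #5 through #22: 18 in total.

18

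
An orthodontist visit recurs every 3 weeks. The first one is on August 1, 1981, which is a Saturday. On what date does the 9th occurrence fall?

January 16, 1982

The 9th occurrence is 8 intervals after the first: 8 × 21 = 168 days after August 1, 1981.
August has 31 days — 30 days to the end of August leaves 138.
September has 30 days (108 left).
October has 31 days (77 left).
November has 30 days (47 left).
December has 31 days (16 left).
16 days into January → January 16, 1982.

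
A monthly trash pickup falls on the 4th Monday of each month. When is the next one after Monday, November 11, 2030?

November 25, 2030

November 2030 starts on a Friday; its first Monday is the 4th, so the 4th Monday is the 25th — November 25, 2030.
November 25, 2030 is after November 11, 2030, so that is the next one.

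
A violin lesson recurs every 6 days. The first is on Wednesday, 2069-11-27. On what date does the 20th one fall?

The 20th occurrence is 19 intervals after the first: 19 × 6 = 114 days after 2069-11-27.
November has 30 days — 3 days to the end of November leaves 111.
December has 31 days (80 left).
January has 31 days (49 left).
February has 28 days (21 left).
21 days into March → 2070-03-21.

2070-03-21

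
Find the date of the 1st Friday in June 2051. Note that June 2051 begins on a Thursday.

2 June 2051

June 2051 begins on a Thursday, so the first Friday is June 2 (1 day later).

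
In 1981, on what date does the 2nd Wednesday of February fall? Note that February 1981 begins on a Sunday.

February 1981 begins on a Sunday, so the first Wednesday is February 4 (3 days later).
The 2nd Wednesday is 1 weeks later: 4 + 7 = 11.

11 February 1981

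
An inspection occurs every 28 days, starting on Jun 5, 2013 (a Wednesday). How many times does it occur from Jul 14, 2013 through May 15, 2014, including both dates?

11

Occurrences land 28·i days after Jun 5, 2013 for i = 0, 1, 2, …
Jul 14, 2013 is 39 days after the start; 39 ÷ 28 = 1 remainder 11; since the remainder is 11, round up to i = 2. First occurrence in the window: #3 on Jul 31, 2013 (2×28 = 56 days in).
May 15, 2014 is 344 days after the start; 344 ÷ 28 = 12 remainder 8. Last occurrence in the window: #13 on May 7, 2014.
Occurrences #3 through #13: 11 in total.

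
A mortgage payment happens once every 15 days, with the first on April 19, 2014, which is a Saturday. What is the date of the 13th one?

October 16, 2014

The 13th occurrence is 12 intervals after the first: 12 × 15 = 180 days after April 19, 2014.
April has 30 days — 11 days to the end of April leaves 169.
May has 31 days (138 left).
June has 30 days (108 left).
July has 31 days (77 left).
August has 31 days (46 left).
September has 30 days (16 left).
16 days into October → October 16, 2014.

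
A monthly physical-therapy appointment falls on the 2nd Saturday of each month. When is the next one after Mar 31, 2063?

Mar 2063 starts on a Thursday; its first Saturday is the 3rd, so the 2nd Saturday is the 10th — Mar 10, 2063.
That is not after Mar 31, 2063, so look at Apr 2063.
Apr 2063 starts on a Sunday; its first Saturday is the 7th, so the 2nd Saturday is the 14th — Apr 14, 2063.

Apr 14, 2063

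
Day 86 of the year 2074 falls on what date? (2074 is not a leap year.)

January has 31 days (86 − 31 = 55 remain).
February has 28 days (55 − 28 = 27 remain).
27 into March → March 27.

27 March 2074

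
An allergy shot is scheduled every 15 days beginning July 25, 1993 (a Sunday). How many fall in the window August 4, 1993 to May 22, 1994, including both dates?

20

Occurrences land 15·i days after July 25, 1993 for i = 0, 1, 2, …
August 4, 1993 is 10 days after the start; 10 ÷ 15 = 0 remainder 10; since the remainder is 10, round up to i = 1. First occurrence in the window: #2 on August 9, 1993 (1×15 = 15 days in).
May 22, 1994 is 301 days after the start; 301 ÷ 15 = 20 remainder 1. Last occurrence in the window: #21 on May 21, 1994.
Occurrences #2 through #21: 20 in total.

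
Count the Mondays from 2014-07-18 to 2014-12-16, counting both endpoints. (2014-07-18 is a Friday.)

2014-07-18 is a Friday; the first Monday on or after it is 2014-07-21 (3 days later).
From 2014-07-21 to 2014-12-16: 10 + 31 + 30 + 31 + 30 + 16 = 148 days (rest of July, August, September, October, November, December).
148 ÷ 7 = 21 full weeks with remainder 1, so 21 more Mondays after the first → 22.

22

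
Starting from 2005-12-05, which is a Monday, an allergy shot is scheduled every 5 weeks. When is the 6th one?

2006-05-29

The 6th occurrence is 5 intervals after the first: 5 × 35 = 175 days after 2005-12-05.
December has 31 days — 26 days to the end of December leaves 149.
January has 31 days (118 left).
February has 28 days (90 left).
March has 31 days (59 left).
April has 30 days (29 left).
29 days into May → 2006-05-29.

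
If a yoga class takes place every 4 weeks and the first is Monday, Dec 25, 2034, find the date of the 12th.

Oct 29, 2035

The 12th occurrence is 11 intervals after the first: 11 × 28 = 308 days after Dec 25, 2034.
Dec has 31 days — 6 days to the end of Dec leaves 302.
Jan has 31 days (271 left).
Feb has 28 days (243 left).
Mar has 31 days (212 left).
Apr has 30 days (182 left).
May has 31 days (151 left).
Jun has 30 days (121 left).
Jul has 31 days (90 left).
Aug has 31 days (59 left).
Sep has 30 days (29 left).
29 days into Oct → Oct 29, 2035.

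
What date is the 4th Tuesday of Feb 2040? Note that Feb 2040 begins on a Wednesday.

Feb 2040 begins on a Wednesday, so the first Tuesday is Feb 7 (6 days later).
The 4th Tuesday is 3 weeks later: 7 + 21 = 28.

Feb 28, 2040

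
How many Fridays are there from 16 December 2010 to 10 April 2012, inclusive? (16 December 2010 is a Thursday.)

16 December 2010 is a Thursday; the first Friday on or after it is 17 December 2010 (1 day later).
From 17 December 2010 to 10 April 2012: 14 + 365 + 101 = 480 days (rest of 2010, 2011, to 10 April 2012 in 2012).
480 ÷ 7 = 68 full weeks with remainder 4, so 68 more Fridays after the first → 69.

69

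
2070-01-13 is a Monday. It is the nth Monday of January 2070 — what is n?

2nd

Day 13 falls in week ⌈13/7⌉ of the month.
Days 1–7 hold the 1st Monday, 8–14 the 2nd, 15–21 the 3rd, 22–28 the 4th, 29–31 the 5th.
13 is in the range for the 2nd.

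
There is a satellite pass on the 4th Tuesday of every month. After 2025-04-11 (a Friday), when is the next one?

April 2025 starts on a Tuesday; its first Tuesday is the 1st, so the 4th Tuesday is the 22nd — 2025-04-22.
2025-04-22 is after 2025-04-11, so that is the next one.

2025-04-22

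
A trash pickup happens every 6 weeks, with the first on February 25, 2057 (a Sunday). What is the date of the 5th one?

The 5th occurrence is 4 intervals after the first: 4 × 42 = 168 days after February 25, 2057.
February has 28 days — 3 days to the end of February leaves 165.
March has 31 days (134 left).
April has 30 days (104 left).
May has 31 days (73 left).
June has 30 days (43 left).
July has 31 days (12 left).
12 days into August → August 12, 2057.

August 12, 2057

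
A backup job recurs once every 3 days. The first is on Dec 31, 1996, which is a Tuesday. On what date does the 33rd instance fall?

Apr 6, 1997

The 33rd occurrence is 32 intervals after the first: 32 × 3 = 96 days after Dec 31, 1996.
Dec has 31 days — 0 days to the end of Dec leaves 96.
Jan has 31 days (65 left).
Feb has 28 days (37 left).
Mar has 31 days (6 left).
6 days into Apr → Apr 6, 1997.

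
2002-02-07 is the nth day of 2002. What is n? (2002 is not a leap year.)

38

Days in months before February: 31 = 31.
Plus 7 days into February → day 38.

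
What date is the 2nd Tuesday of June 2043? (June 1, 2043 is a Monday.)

June 2043 begins on a Monday, so the first Tuesday is June 2 (1 day later).
The 2nd Tuesday is 1 weeks later: 2 + 7 = 9.

9 June 2043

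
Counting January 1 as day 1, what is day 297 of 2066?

January has 31 days (297 − 31 = 266 remain).
February has 28 days (266 − 28 = 238 remain).
March has 31 days (238 − 31 = 207 remain).
April has 30 days (207 − 30 = 177 remain).
May has 31 days (177 − 31 = 146 remain).
June has 30 days (146 − 30 = 116 remain).
July has 31 days (116 − 31 = 85 remain).
August has 31 days (85 − 31 = 54 remain).
September has 30 days (54 − 30 = 24 remain).
24 into October → October 24.

24 October 2066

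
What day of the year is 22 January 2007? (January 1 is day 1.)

22

Plus 22 days into January → day 22.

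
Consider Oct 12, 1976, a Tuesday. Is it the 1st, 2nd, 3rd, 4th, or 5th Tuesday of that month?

2nd

Day 12 falls in week ⌈12/7⌉ of the month.
Days 1–7 hold the 1st Tuesday, 8–14 the 2nd, 15–21 the 3rd, 22–28 the 4th, 29–31 the 5th.
12 is in the range for the 2nd.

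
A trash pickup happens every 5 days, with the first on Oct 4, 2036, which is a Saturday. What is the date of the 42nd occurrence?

Apr 27, 2037

The 42nd occurrence is 41 intervals after the first: 41 × 5 = 205 days after Oct 4, 2036.
Oct has 31 days — 27 days to the end of Oct leaves 178.
Nov has 30 days (148 left).
Dec has 31 days (117 left).
Jan has 31 days (86 left).
Feb has 28 days (58 left).
Mar has 31 days (27 left).
27 days into Apr → Apr 27, 2037.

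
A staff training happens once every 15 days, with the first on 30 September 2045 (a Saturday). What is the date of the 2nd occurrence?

15 October 2045

The 2nd occurrence is 1 interval after the first: 1 × 15 = 15 days after 30 September 2045.
September has 30 days — 0 days to the end of September leaves 15.
15 days into October → 15 October 2045.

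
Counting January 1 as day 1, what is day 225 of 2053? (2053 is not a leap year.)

Aug 13, 2053

Jan has 31 days (225 − 31 = 194 remain).
Feb has 28 days (194 − 28 = 166 remain).
Mar has 31 days (166 − 31 = 135 remain).
Apr has 30 days (135 − 30 = 105 remain).
May has 31 days (105 − 31 = 74 remain).
Jun has 30 days (74 − 30 = 44 remain).
Jul has 31 days (44 − 31 = 13 remain).
13 into Aug → Aug 13.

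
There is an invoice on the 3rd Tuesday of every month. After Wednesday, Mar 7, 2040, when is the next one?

Mar 20, 2040

Mar 2040 starts on a Thursday; its first Tuesday is the 6th, so the 3rd Tuesday is the 20th — Mar 20, 2040.
Mar 20, 2040 is after Mar 7, 2040, so that is the next one.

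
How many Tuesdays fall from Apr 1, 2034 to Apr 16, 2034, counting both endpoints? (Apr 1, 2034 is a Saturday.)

Apr 1, 2034 is a Saturday; the first Tuesday on or after it is Apr 4, 2034 (3 days later).
From Apr 4, 2034 to Apr 16, 2034 is 16 − 4 = 12 days.
12 ÷ 7 = 1 full weeks with remainder 5, so 1 more Tuesdays after the first → 2.

2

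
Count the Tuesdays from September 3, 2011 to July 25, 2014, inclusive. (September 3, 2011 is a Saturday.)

151

September 3, 2011 is a Saturday; the first Tuesday on or after it is September 6, 2011 (3 days later).
From September 6, 2011 to July 25, 2014: 116 + 366 + 365 + 206 = 1053 days (rest of 2011, 2012, 2013, to July 25, 2014 in 2014).
1053 ÷ 7 = 150 full weeks with remainder 3, so 150 more Tuesdays after the first → 151.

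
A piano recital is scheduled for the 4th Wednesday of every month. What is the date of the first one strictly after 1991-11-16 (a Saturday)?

November 1991 starts on a Friday; its first Wednesday is the 6th, so the 4th Wednesday is the 27th — 1991-11-27.
1991-11-27 is after 1991-11-16, so that is the next one.

1991-11-27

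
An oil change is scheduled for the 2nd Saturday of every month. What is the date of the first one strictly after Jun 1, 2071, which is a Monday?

Jun 13, 2071

Jun 2071 starts on a Monday; its first Saturday is the 6th, so the 2nd Saturday is the 13th — Jun 13, 2071.
Jun 13, 2071 is after Jun 1, 2071, so that is the next one.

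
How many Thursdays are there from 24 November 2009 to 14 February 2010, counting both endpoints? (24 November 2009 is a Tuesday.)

24 November 2009 is a Tuesday; the first Thursday on or after it is 26 November 2009 (2 days later).
From 26 November 2009 to 14 February 2010: 4 + 31 + 31 + 14 = 80 days (rest of November, December, January, February).
80 ÷ 7 = 11 full weeks with remainder 3, so 11 more Thursdays after the first → 12.

12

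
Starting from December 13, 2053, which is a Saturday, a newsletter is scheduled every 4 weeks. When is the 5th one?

The 5th occurrence is 4 intervals after the first: 4 × 28 = 112 days after December 13, 2053.
December has 31 days — 18 days to the end of December leaves 94.
January has 31 days (63 left).
February has 28 days (35 left).
March has 31 days (4 left).
4 days into April → April 4, 2054.

April 4, 2054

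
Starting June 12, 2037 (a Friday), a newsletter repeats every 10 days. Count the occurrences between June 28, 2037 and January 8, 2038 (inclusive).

20

Occurrences land 10·i days after June 12, 2037 for i = 0, 1, 2, …
June 28, 2037 is 16 days after the start; 16 ÷ 10 = 1 remainder 6; since the remainder is 6, round up to i = 2. First occurrence in the window: #3 on July 2, 2037 (2×10 = 20 days in).
January 8, 2038 is 210 days after the start; 210 ÷ 10 = 21 remainder 0. Last occurrence in the window: #22 on January 8, 2038.
Occurrences #3 through #22: 20 in total.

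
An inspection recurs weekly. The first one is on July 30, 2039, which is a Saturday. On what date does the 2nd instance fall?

The 2nd occurrence is 1 interval after the first: 1 × 7 = 7 days after July 30, 2039.
July has 31 days — 1 day to the end of July leaves 6.
6 days into August → August 6, 2039.

August 6, 2039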